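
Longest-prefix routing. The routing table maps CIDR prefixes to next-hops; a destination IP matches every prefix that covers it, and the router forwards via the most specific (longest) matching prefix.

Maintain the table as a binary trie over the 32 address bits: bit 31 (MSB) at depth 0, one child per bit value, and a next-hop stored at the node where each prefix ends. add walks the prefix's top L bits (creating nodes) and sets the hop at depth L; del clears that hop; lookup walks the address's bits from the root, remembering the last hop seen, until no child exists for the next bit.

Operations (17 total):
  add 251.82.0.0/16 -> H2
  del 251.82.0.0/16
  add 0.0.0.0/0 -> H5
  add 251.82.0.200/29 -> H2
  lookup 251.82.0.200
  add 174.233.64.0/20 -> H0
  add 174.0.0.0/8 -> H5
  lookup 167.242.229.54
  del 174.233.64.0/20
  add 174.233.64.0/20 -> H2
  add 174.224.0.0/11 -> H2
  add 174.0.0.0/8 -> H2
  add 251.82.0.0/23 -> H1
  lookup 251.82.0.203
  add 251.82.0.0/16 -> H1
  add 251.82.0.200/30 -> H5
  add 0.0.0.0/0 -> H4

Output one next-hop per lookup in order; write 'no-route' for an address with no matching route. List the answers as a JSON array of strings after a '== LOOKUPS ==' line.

Apply in order:
  add 251.82.0.0/16 -> H2 at depth 16
  del 251.82.0.0/16 (clear depth 16)
  add 0.0.0.0/0 -> H5 at depth 0
  add 251.82.0.200/29 -> H2 at depth 29
  Q 251.82.0.200: descend 11111011010100100000000011001 ; hops seen [H5,H2] ; pick H2
  add 174.233.64.0/20 -> H0 at depth 20
  add 174.0.0.0/8 -> H5 at depth 8
  Q 167.242.229.54: descend 1010 ; hops seen [H5] ; pick H5
  del 174.233.64.0/20 (clear depth 20)
  add 174.233.64.0/20 -> H2 at depth 20
  add 174.224.0.0/11 -> H2 at depth 11
  add 174.0.0.0/8 -> H2 at depth 8
  add 251.82.0.0/23 -> H1 at depth 23
  Q 251.82.0.203: descend 11111011010100100000000011001 ; hops seen [H5,H1,H2] ; pick H2
  add 251.82.0.0/16 -> H1 at depth 16
  add 251.82.0.200/30 -> H5 at depth 30
  add 0.0.0.0/0 -> H4 at depth 0

== LOOKUPS ==
["H2","H5","H2"]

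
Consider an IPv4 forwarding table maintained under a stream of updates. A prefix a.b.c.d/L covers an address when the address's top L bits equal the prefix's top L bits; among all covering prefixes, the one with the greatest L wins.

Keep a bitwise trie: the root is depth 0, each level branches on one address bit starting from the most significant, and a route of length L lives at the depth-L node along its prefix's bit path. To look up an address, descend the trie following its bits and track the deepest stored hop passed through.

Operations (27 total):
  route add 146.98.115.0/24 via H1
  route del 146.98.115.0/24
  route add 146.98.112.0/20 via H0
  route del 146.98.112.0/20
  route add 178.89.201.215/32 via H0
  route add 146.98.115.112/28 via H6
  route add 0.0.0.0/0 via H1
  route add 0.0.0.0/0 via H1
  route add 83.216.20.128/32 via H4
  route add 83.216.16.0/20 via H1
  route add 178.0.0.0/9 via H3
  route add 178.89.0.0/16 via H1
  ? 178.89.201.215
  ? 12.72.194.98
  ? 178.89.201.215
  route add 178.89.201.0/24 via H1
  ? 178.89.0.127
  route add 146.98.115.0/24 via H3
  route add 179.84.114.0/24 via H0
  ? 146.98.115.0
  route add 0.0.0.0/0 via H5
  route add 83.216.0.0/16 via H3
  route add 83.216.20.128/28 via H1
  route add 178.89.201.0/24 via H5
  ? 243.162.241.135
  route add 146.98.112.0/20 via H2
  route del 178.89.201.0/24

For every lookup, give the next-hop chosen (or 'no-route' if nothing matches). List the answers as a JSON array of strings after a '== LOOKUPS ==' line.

Apply in order:
  add 146.98.115.0/24 -> H1 at depth 24
  del 146.98.115.0/24 (clear depth 24)
  add 146.98.112.0/20 -> H0 at depth 20
  del 146.98.112.0/20 (clear depth 20)
  add 178.89.201.215/32 -> H0 at depth 32
  add 146.98.115.112/28 -> H6 at depth 28
  add 0.0.0.0/0 -> H1 at depth 0
  add 0.0.0.0/0 -> H1 at depth 0
  add 83.216.20.128/32 -> H4 at depth 32
  add 83.216.16.0/20 -> H1 at depth 20
  add 178.0.0.0/9 -> H3 at depth 9
  add 178.89.0.0/16 -> H1 at depth 16
  lookup 178.89.201.215: bits 10110010010110011100100111010111 walk d0:H1→d1:-→d2:-→d3:-→d4:-→d5:-→d6:-→d7:-→d8:-→d9:H3→d10:-→d11:-→d12:-→d13:-→d14:-→d15:-→d16:H1→d17:-→d18:-→d19:-→d20:-→d21:-→d22:-→d23:-→d24:-→d25:-→d26:-→d27:-→d28:-→d29:-→d30:-→d31:-→d32:H0 -> H0
  lookup 12.72.194.98: bits 0 walk d0:H1→d1:- -> H1
  lookup 178.89.201.215: bits 10110010010110011100100111010111 walk d0:H1→d1:-→d2:-→d3:-→d4:-→d5:-→d6:-→d7:-→d8:-→d9:H3→d10:-→d11:-→d12:-→d13:-→d14:-→d15:-→d16:H1→d17:-→d18:-→d19:-→d20:-→d21:-→d22:-→d23:-→d24:-→d25:-→d26:-→d27:-→d28:-→d29:-→d30:-→d31:-→d32:H0 -> H0
  add 178.89.201.0/24 -> H1 at depth 24
  lookup 178.89.0.127: bits 1011001001011001 walk d0:H1→d1:-→d2:-→d3:-→d4:-→d5:-→d6:-→d7:-→d8:-→d9:H3→d10:-→d11:-→d12:-→d13:-→d14:-→d15:-→d16:H1 -> H1
  add 146.98.115.0/24 -> H3 at depth 24
  add 179.84.114.0/24 -> H0 at depth 24
  lookup 146.98.115.0: bits 1001001001100010011100110 walk d0:H1→d1:-→d2:-→d3:-→d4:-→d5:-→d6:-→d7:-→d8:-→d9:-→d10:-→d11:-→d12:-→d13:-→d14:-→d15:-→d16:-→d17:-→d18:-→d19:-→d20:-→d21:-→d22:-→d23:-→d24:H3→d25:- -> H3
  add 0.0.0.0/0 -> H5 at depth 0
  add 83.216.0.0/16 -> H3 at depth 16
  add 83.216.20.128/28 -> H1 at depth 28
  add 178.89.201.0/24 -> H5 at depth 24
  lookup 243.162.241.135: bits 1 walk d0:H5→d1:- -> H5
  add 146.98.112.0/20 -> H2 at depth 20
  del 178.89.201.0/24 (clear depth 24)

== LOOKUPS ==
["H0","H1","H0","H1","H3","H5"]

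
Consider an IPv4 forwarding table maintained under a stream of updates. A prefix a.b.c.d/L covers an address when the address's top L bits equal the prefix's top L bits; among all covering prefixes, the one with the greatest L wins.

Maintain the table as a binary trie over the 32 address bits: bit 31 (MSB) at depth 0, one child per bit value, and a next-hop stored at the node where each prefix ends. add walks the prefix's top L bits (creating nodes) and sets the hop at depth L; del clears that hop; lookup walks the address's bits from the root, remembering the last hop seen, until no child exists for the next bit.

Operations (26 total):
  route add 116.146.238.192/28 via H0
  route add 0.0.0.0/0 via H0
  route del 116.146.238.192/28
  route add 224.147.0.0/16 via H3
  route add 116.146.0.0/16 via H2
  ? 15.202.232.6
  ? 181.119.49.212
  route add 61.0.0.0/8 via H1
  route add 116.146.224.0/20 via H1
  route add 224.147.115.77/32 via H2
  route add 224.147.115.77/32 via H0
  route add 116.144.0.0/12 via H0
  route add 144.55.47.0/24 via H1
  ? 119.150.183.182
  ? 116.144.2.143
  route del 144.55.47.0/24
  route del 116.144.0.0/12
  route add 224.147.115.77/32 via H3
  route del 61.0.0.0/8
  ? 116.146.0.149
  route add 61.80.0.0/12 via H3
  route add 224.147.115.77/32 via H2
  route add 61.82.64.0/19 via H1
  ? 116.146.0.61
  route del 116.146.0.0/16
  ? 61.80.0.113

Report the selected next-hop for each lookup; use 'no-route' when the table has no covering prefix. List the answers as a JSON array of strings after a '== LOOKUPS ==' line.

Trace:
  add 116.146.238.192/28 -> H0 at depth 28
  add 0.0.0.0/0 -> H0 at depth 0
  del 116.146.238.192/28 (clear depth 28)
  add 224.147.0.0/16 -> H3 at depth 16
  add 116.146.0.0/16 -> H2 at depth 16
  ? 15.202.232.6  path d0:H0→d1:-  best=H0
  ? 181.119.49.212  path d0:H0→d1:-  best=H0
  add 61.0.0.0/8 -> H1 at depth 8
  add 116.146.224.0/20 -> H1 at depth 20
  add 224.147.115.77/32 -> H2 at depth 32
  add 224.147.115.77/32 -> H0 at depth 32
  add 116.144.0.0/12 -> H0 at depth 12
  add 144.55.47.0/24 -> H1 at depth 24
  ? 119.150.183.182  path d0:H0→d1:-→d2:-→d3:-→d4:-→d5:-→d6:-  best=H0
  ? 116.144.2.143  path d0:H0→d1:-→d2:-→d3:-→d4:-→d5:-→d6:-→d7:-→d8:-→d9:-→d10:-→d11:-→d12:H0→d13:-→d14:-  best=H0
  del 144.55.47.0/24 (clear depth 24)
  del 116.144.0.0/12 (clear depth 12)
  add 224.147.115.77/32 -> H3 at depth 32
  del 61.0.0.0/8 (clear depth 8)
  ? 116.146.0.149  path d0:H0→d1:-→d2:-→d3:-→d4:-→d5:-→d6:-→d7:-→d8:-→d9:-→d10:-→d11:-→d12:-→d13:-→d14:-→d15:-→d16:H2  best=H2
  add 61.80.0.0/12 -> H3 at depth 12
  add 224.147.115.77/32 -> H2 at depth 32
  add 61.82.64.0/19 -> H1 at depth 19
  ? 116.146.0.61  path d0:H0→d1:-→d2:-→d3:-→d4:-→d5:-→d6:-→d7:-→d8:-→d9:-→d10:-→d11:-→d12:-→d13:-→d14:-→d15:-→d16:H2  best=H2
  del 116.146.0.0/16 (clear depth 16)
  ? 61.80.0.113  path d0:H0→d1:-→d2:-→d3:-→d4:-→d5:-→d6:-→d7:-→d8:-→d9:-→d10:-→d11:-→d12:H3→d13:-→d14:-  best=H3

== LOOKUPS ==
["H0","H0","H0","H0","H2","H2","H3"]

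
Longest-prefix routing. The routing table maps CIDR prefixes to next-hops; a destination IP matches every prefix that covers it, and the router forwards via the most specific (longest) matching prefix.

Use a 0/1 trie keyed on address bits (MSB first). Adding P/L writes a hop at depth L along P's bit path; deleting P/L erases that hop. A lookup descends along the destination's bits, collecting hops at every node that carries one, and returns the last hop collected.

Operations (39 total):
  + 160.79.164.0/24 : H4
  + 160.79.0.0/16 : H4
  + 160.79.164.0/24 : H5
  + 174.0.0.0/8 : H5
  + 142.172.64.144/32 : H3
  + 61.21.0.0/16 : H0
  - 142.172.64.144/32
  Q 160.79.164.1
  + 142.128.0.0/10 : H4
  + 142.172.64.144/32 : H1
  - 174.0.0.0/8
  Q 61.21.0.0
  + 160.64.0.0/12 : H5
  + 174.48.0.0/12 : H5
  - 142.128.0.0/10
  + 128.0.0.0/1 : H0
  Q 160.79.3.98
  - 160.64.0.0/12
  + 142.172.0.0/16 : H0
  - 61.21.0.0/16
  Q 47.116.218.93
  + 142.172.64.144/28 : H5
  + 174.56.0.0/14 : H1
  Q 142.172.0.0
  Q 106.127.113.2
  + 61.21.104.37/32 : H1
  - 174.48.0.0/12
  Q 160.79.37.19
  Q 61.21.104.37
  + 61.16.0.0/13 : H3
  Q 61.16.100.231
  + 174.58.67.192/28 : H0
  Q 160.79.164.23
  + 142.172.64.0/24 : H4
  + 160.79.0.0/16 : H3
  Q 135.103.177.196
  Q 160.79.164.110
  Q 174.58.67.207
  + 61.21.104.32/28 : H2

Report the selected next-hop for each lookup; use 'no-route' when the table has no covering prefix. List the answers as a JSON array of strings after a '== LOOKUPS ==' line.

Trace:
  + 160.79.164.0/24 (H4) depth=24
  + 160.79.0.0/16 (H4) depth=16
  + 160.79.164.0/24 (H5) depth=24
  + 174.0.0.0/8 (H5) depth=8
  + 142.172.64.144/32 (H3) depth=32
  + 61.21.0.0/16 (H0) depth=16
  - 142.172.64.144/32 clear@32
  ? 160.79.164.1  path d0:-→d1:-→d2:-→d3:-→d4:-→d5:-→d6:-→d7:-→d8:-→d9:-→d10:-→d11:-→d12:-→d13:-→d14:-→d15:-→d16:H4→d17:-→d18:-→d19:-→d20:-→d21:-→d22:-→d23:-→d24:H5  best=H5
  + 142.128.0.0/10 (H4) depth=10
  + 142.172.64.144/32 (H1) depth=32
  - 174.0.0.0/8 clear@8
  ? 61.21.0.0  path d0:-→d1:-→d2:-→d3:-→d4:-→d5:-→d6:-→d7:-→d8:-→d9:-→d10:-→d11:-→d12:-→d13:-→d14:-→d15:-→d16:H0  best=H0
  + 160.64.0.0/12 (H5) depth=12
  + 174.48.0.0/12 (H5) depth=12
  - 142.128.0.0/10 clear@10
  + 128.0.0.0/1 (H0) depth=1
  ? 160.79.3.98  path d0:-→d1:H0→d2:-→d3:-→d4:-→d5:-→d6:-→d7:-→d8:-→d9:-→d10:-→d11:-→d12:H5→d13:-→d14:-→d15:-→d16:H4  best=H4
  - 160.64.0.0/12 clear@12
  + 142.172.0.0/16 (H0) depth=16
  - 61.21.0.0/16 clear@16
  ? 47.116.218.93  path d0:-→d1:-→d2:-→d3:-  best=no-route
  + 142.172.64.144/28 (H5) depth=28
  + 174.56.0.0/14 (H1) depth=14
  ? 142.172.0.0  path d0:-→d1:H0→d2:-→d3:-→d4:-→d5:-→d6:-→d7:-→d8:-→d9:-→d10:-→d11:-→d12:-→d13:-→d14:-→d15:-→d16:H0→d17:-  best=H0
  ? 106.127.113.2  path d0:-→d1:-  best=no-route
  + 61.21.104.37/32 (H1) depth=32
  - 174.48.0.0/12 clear@12
  ? 160.79.37.19  path d0:-→d1:H0→d2:-→d3:-→d4:-→d5:-→d6:-→d7:-→d8:-→d9:-→d10:-→d11:-→d12:-→d13:-→d14:-→d15:-→d16:H4  best=H4
  ? 61.21.104.37  path d0:-→d1:-→d2:-→d3:-→d4:-→d5:-→d6:-→d7:-→d8:-→d9:-→d10:-→d11:-→d12:-→d13:-→d14:-→d15:-→d16:-→d17:-→d18:-→d19:-→d20:-→d21:-→d22:-→d23:-→d24:-→d25:-→d26:-→d27:-→d28:-→d29:-→d30:-→d31:-→d32:H1  best=H1
  + 61.16.0.0/13 (H3) depth=13
  ? 61.16.100.231  path d0:-→d1:-→d2:-→d3:-→d4:-→d5:-→d6:-→d7:-→d8:-→d9:-→d10:-→d11:-→d12:-→d13:H3  best=H3
  + 174.58.67.192/28 (H0) depth=28
  ? 160.79.164.23  path d0:-→d1:H0→d2:-→d3:-→d4:-→d5:-→d6:-→d7:-→d8:-→d9:-→d10:-→d11:-→d12:-→d13:-→d14:-→d15:-→d16:H4→d17:-→d18:-→d19:-→d20:-→d21:-→d22:-→d23:-→d24:H5  best=H5
  + 142.172.64.0/24 (H4) depth=24
  + 160.79.0.0/16 (H3) depth=16
  ? 135.103.177.196  path d0:-→d1:H0→d2:-→d3:-→d4:-  best=H0
  ? 160.79.164.110  path d0:-→d1:H0→d2:-→d3:-→d4:-→d5:-→d6:-→d7:-→d8:-→d9:-→d10:-→d11:-→d12:-→d13:-→d14:-→d15:-→d16:H3→d17:-→d18:-→d19:-→d20:-→d21:-→d22:-→d23:-→d24:H5  best=H5
  ? 174.58.67.207  path d0:-→d1:H0→d2:-→d3:-→d4:-→d5:-→d6:-→d7:-→d8:-→d9:-→d10:-→d11:-→d12:-→d13:-→d14:H1→d15:-→d16:-→d17:-→d18:-→d19:-→d20:-→d21:-→d22:-→d23:-→d24:-→d25:-→d26:-→d27:-→d28:H0  best=H0
  + 61.21.104.32/28 (H2) depth=28

== LOOKUPS ==
["H5","H0","H4","no-route","H0","no-route","H4","H1","H3","H5","H0","H5","H0"]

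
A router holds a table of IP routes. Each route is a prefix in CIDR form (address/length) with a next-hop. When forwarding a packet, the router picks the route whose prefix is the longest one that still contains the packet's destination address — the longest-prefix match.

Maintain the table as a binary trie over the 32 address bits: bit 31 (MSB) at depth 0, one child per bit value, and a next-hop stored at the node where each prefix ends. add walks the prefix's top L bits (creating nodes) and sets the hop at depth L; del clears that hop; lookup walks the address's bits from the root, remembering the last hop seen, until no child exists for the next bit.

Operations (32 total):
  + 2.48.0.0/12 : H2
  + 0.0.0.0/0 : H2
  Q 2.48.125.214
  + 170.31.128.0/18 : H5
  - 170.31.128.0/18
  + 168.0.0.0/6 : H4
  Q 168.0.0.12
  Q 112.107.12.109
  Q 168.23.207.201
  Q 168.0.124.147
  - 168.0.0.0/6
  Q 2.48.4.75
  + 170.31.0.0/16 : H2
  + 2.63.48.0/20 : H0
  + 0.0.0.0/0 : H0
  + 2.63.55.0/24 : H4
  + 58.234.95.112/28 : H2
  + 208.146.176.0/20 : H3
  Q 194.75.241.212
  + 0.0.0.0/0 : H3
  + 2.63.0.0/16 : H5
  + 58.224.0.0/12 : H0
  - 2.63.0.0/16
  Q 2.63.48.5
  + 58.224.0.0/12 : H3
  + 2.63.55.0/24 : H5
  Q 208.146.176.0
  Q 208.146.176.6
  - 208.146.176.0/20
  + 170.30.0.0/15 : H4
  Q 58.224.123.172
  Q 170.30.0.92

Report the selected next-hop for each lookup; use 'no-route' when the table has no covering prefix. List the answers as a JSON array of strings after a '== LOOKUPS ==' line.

Apply in order:
  add 2.48.0.0/12 -> H2 at depth 12
  add 0.0.0.0/0 -> H2 at depth 0
  ? 2.48.125.214  path d0:H2→d1:-→d2:-→d3:-→d4:-→d5:-→d6:-→d7:-→d8:-→d9:-→d10:-→d11:-→d12:H2  best=H2
  add 170.31.128.0/18 -> H5 at depth 18
  - 170.31.128.0/18 clear@18
  add 168.0.0.0/6 -> H4 at depth 6
  ? 168.0.0.12  path d0:H2→d1:-→d2:-→d3:-→d4:-→d5:-→d6:H4  best=H4
  ? 112.107.12.109  path d0:H2→d1:-  best=H2
  ? 168.23.207.201  path d0:H2→d1:-→d2:-→d3:-→d4:-→d5:-→d6:H4  best=H4
  ? 168.0.124.147  path d0:H2→d1:-→d2:-→d3:-→d4:-→d5:-→d6:H4  best=H4
  - 168.0.0.0/6 clear@6
  ? 2.48.4.75  path d0:H2→d1:-→d2:-→d3:-→d4:-→d5:-→d6:-→d7:-→d8:-→d9:-→d10:-→d11:-→d12:H2  best=H2
  add 170.31.0.0/16 -> H2 at depth 16
  add 2.63.48.0/20 -> H0 at depth 20
  add 0.0.0.0/0 -> H0 at depth 0
  add 2.63.55.0/24 -> H4 at depth 24
  add 58.234.95.112/28 -> H2 at depth 28
  add 208.146.176.0/20 -> H3 at depth 20
  ? 194.75.241.212  path d0:H0→d1:-→d2:-→d3:-  best=H0
  add 0.0.0.0/0 -> H3 at depth 0
  add 2.63.0.0/16 -> H5 at depth 16
  add 58.224.0.0/12 -> H0 at depth 12
  - 2.63.0.0/16 clear@16
  ? 2.63.48.5  path d0:H3→d1:-→d2:-→d3:-→d4:-→d5:-→d6:-→d7:-→d8:-→d9:-→d10:-→d11:-→d12:H2→d13:-→d14:-→d15:-→d16:-→d17:-→d18:-→d19:-→d20:H0→d21:-  best=H0
  add 58.224.0.0/12 -> H3 at depth 12
  add 2.63.55.0/24 -> H5 at depth 24
  ? 208.146.176.0  path d0:H3→d1:-→d2:-→d3:-→d4:-→d5:-→d6:-→d7:-→d8:-→d9:-→d10:-→d11:-→d12:-→d13:-→d14:-→d15:-→d16:-→d17:-→d18:-→d19:-→d20:H3  best=H3
  ? 208.146.176.6  path d0:H3→d1:-→d2:-→d3:-→d4:-→d5:-→d6:-→d7:-→d8:-→d9:-→d10:-→d11:-→d12:-→d13:-→d14:-→d15:-→d16:-→d17:-→d18:-→d19:-→d20:H3  best=H3
  - 208.146.176.0/20 clear@20
  add 170.30.0.0/15 -> H4 at depth 15
  ? 58.224.123.172  path d0:H3→d1:-→d2:-→d3:-→d4:-→d5:-→d6:-→d7:-→d8:-→d9:-→d10:-→d11:-→d12:H3  best=H3
  ? 170.30.0.92  path d0:H3→d1:-→d2:-→d3:-→d4:-→d5:-→d6:-→d7:-→d8:-→d9:-→d10:-→d11:-→d12:-→d13:-→d14:-→d15:H4  best=H4

== LOOKUPS ==
["H2","H4","H2","H4","H4","H2","H0","H0","H3","H3","H3","H4"]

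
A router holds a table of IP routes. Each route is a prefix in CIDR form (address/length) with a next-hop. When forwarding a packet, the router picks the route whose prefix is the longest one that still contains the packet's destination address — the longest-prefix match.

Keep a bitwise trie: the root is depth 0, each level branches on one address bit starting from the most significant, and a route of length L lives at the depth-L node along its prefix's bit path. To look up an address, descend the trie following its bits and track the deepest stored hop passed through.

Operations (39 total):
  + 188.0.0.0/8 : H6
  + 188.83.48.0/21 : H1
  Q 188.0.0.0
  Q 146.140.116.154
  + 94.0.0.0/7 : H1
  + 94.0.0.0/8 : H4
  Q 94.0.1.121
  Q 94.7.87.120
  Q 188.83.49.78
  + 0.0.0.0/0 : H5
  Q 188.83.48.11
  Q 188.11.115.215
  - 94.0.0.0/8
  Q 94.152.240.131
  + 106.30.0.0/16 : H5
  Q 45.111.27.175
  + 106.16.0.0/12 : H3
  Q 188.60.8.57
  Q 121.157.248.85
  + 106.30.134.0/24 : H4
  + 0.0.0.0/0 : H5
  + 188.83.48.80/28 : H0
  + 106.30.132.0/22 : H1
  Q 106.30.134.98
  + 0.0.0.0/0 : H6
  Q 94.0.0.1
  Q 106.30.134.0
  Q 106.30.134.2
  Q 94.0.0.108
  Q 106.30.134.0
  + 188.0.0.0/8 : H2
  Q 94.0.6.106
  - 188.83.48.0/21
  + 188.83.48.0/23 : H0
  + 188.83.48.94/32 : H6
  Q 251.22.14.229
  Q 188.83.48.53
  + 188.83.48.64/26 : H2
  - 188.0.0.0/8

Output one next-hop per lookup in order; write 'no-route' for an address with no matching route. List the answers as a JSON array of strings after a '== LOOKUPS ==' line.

Apply in order:
  + 188.0.0.0/8 (H6) depth=8
  + 188.83.48.0/21 (H1) depth=21
  lookup 188.0.0.0: bits 101111000 walk d0:-→d1:-→d2:-→d3:-→d4:-→d5:-→d6:-→d7:-→d8:H6→d9:- -> H6
  lookup 146.140.116.154: bits 10 walk d0:-→d1:-→d2:- -> no-route
  + 94.0.0.0/7 (H1) depth=7
  + 94.0.0.0/8 (H4) depth=8
  lookup 94.0.1.121: bits 01011110 walk d0:-→d1:-→d2:-→d3:-→d4:-→d5:-→d6:-→d7:H1→d8:H4 -> H4
  lookup 94.7.87.120: bits 01011110 walk d0:-→d1:-→d2:-→d3:-→d4:-→d5:-→d6:-→d7:H1→d8:H4 -> H4
  lookup 188.83.49.78: bits 101111000101001100110 walk d0:-→d1:-→d2:-→d3:-→d4:-→d5:-→d6:-→d7:-→d8:H6→d9:-→d10:-→d11:-→d12:-→d13:-→d14:-→d15:-→d16:-→d17:-→d18:-→d19:-→d20:-→d21:H1 -> H1
  + 0.0.0.0/0 (H5) depth=0
  lookup 188.83.48.11: bits 101111000101001100110 walk d0:H5→d1:-→d2:-→d3:-→d4:-→d5:-→d6:-→d7:-→d8:H6→d9:-→d10:-→d11:-→d12:-→d13:-→d14:-→d15:-→d16:-→d17:-→d18:-→d19:-→d20:-→d21:H1 -> H1
  lookup 188.11.115.215: bits 101111000 walk d0:H5→d1:-→d2:-→d3:-→d4:-→d5:-→d6:-→d7:-→d8:H6→d9:- -> H6
  - 94.0.0.0/8 clear@8
  lookup 94.152.240.131: bits 01011110 walk d0:H5→d1:-→d2:-→d3:-→d4:-→d5:-→d6:-→d7:H1→d8:- -> H1
  + 106.30.0.0/16 (H5) depth=16
  lookup 45.111.27.175: bits 0 walk d0:H5→d1:- -> H5
  + 106.16.0.0/12 (H3) depth=12
  lookup 188.60.8.57: bits 101111000 walk d0:H5→d1:-→d2:-→d3:-→d4:-→d5:-→d6:-→d7:-→d8:H6→d9:- -> H6
  lookup 121.157.248.85: bits 011 walk d0:H5→d1:-→d2:-→d3:- -> H5
  + 106.30.134.0/24 (H4) depth=24
  + 0.0.0.0/0 (H5) depth=0
  + 188.83.48.80/28 (H0) depth=28
  + 106.30.132.0/22 (H1) depth=22
  lookup 106.30.134.98: bits 011010100001111010000110 walk d0:H5→d1:-→d2:-→d3:-→d4:-→d5:-→d6:-→d7:-→d8:-→d9:-→d10:-→d11:-→d12:H3→d13:-→d14:-→d15:-→d16:H5→d17:-→d18:-→d19:-→d20:-→d21:-→d22:H1→d23:-→d24:H4 -> H4
  + 0.0.0.0/0 (H6) depth=0
  lookup 94.0.0.1: bits 01011110 walk d0:H6→d1:-→d2:-→d3:-→d4:-→d5:-→d6:-→d7:H1→d8:- -> H1
  lookup 106.30.134.0: bits 011010100001111010000110 walk d0:H6→d1:-→d2:-→d3:-→d4:-→d5:-→d6:-→d7:-→d8:-→d9:-→d10:-→d11:-→d12:H3→d13:-→d14:-→d15:-→d16:H5→d17:-→d18:-→d19:-→d20:-→d21:-→d22:H1→d23:-→d24:H4 -> H4
  lookup 106.30.134.2: bits 011010100001111010000110 walk d0:H6→d1:-→d2:-→d3:-→d4:-→d5:-→d6:-→d7:-→d8:-→d9:-→d10:-→d11:-→d12:H3→d13:-→d14:-→d15:-→d16:H5→d17:-→d18:-→d19:-→d20:-→d21:-→d22:H1→d23:-→d24:H4 -> H4
  lookup 94.0.0.108: bits 01011110 walk d0:H6→d1:-→d2:-→d3:-→d4:-→d5:-→d6:-→d7:H1→d8:- -> H1
  lookup 106.30.134.0: bits 011010100001111010000110 walk d0:H6→d1:-→d2:-→d3:-→d4:-→d5:-→d6:-→d7:-→d8:-→d9:-→d10:-→d11:-→d12:H3→d13:-→d14:-→d15:-→d16:H5→d17:-→d18:-→d19:-→d20:-→d21:-→d22:H1→d23:-→d24:H4 -> H4
  + 188.0.0.0/8 (H2) depth=8
  lookup 94.0.6.106: bits 01011110 walk d0:H6→d1:-→d2:-→d3:-→d4:-→d5:-→d6:-→d7:H1→d8:- -> H1
  - 188.83.48.0/21 clear@21
  + 188.83.48.0/23 (H0) depth=23
  + 188.83.48.94/32 (H6) depth=32
  lookup 251.22.14.229: bits 1 walk d0:H6→d1:- -> H6
  lookup 188.83.48.53: bits 1011110001010011001100000 walk d0:H6→d1:-→d2:-→d3:-→d4:-→d5:-→d6:-→d7:-→d8:H2→d9:-→d10:-→d11:-→d12:-→d13:-→d14:-→d15:-→d16:-→d17:-→d18:-→d19:-→d20:-→d21:-→d22:-→d23:H0→d24:-→d25:- -> H0
  + 188.83.48.64/26 (H2) depth=26
  - 188.0.0.0/8 clear@8

== LOOKUPS ==
["H6","no-route","H4","H4","H1","H1","H6","H1","H5","H6","H5","H4","H1","H4","H4","H1","H4","H1","H6","H0"]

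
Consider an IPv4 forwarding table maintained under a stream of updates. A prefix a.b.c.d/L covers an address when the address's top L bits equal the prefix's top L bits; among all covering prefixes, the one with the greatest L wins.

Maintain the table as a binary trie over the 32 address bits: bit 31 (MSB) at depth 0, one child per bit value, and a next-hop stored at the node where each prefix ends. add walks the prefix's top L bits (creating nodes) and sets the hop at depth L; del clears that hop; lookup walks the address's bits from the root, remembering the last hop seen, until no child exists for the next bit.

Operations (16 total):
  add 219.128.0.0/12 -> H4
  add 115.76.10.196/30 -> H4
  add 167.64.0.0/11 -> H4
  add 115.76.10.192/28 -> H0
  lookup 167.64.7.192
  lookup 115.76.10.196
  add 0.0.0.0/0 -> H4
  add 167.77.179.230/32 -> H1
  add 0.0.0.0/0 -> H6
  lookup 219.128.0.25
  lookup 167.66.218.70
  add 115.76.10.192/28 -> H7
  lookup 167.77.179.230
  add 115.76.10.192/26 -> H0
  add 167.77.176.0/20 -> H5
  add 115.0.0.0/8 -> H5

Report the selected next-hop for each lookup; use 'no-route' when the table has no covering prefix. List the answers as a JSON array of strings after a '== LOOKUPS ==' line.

Process each operation:
  + 219.128.0.0/12 (H4) depth=12
  + 115.76.10.196/30 (H4) depth=30
  + 167.64.0.0/11 (H4) depth=11
  + 115.76.10.192/28 (H0) depth=28
  ? 167.64.7.192  path d0:-→d1:-→d2:-→d3:-→d4:-→d5:-→d6:-→d7:-→d8:-→d9:-→d10:-→d11:H4  best=H4
  ? 115.76.10.196  path d0:-→d1:-→d2:-→d3:-→d4:-→d5:-→d6:-→d7:-→d8:-→d9:-→d10:-→d11:-→d12:-→d13:-→d14:-→d15:-→d16:-→d17:-→d18:-→d19:-→d20:-→d21:-→d22:-→d23:-→d24:-→d25:-→d26:-→d27:-→d28:H0→d29:-→d30:H4  best=H4
  + 0.0.0.0/0 (H4) depth=0
  + 167.77.179.230/32 (H1) depth=32
  + 0.0.0.0/0 (H6) depth=0
  ? 219.128.0.25  path d0:H6→d1:-→d2:-→d3:-→d4:-→d5:-→d6:-→d7:-→d8:-→d9:-→d10:-→d11:-→d12:H4  best=H4
  ? 167.66.218.70  path d0:H6→d1:-→d2:-→d3:-→d4:-→d5:-→d6:-→d7:-→d8:-→d9:-→d10:-→d11:H4→d12:-  best=H4
  + 115.76.10.192/28 (H7) depth=28
  ? 167.77.179.230  path d0:H6→d1:-→d2:-→d3:-→d4:-→d5:-→d6:-→d7:-→d8:-→d9:-→d10:-→d11:H4→d12:-→d13:-→d14:-→d15:-→d16:-→d17:-→d18:-→d19:-→d20:-→d21:-→d22:-→d23:-→d24:-→d25:-→d26:-→d27:-→d28:-→d29:-→d30:-→d31:-→d32:H1  best=H1
  + 115.76.10.192/26 (H0) depth=26
  + 167.77.176.0/20 (H5) depth=20
  + 115.0.0.0/8 (H5) depth=8

== LOOKUPS ==
["H4","H4","H4","H4","H1"]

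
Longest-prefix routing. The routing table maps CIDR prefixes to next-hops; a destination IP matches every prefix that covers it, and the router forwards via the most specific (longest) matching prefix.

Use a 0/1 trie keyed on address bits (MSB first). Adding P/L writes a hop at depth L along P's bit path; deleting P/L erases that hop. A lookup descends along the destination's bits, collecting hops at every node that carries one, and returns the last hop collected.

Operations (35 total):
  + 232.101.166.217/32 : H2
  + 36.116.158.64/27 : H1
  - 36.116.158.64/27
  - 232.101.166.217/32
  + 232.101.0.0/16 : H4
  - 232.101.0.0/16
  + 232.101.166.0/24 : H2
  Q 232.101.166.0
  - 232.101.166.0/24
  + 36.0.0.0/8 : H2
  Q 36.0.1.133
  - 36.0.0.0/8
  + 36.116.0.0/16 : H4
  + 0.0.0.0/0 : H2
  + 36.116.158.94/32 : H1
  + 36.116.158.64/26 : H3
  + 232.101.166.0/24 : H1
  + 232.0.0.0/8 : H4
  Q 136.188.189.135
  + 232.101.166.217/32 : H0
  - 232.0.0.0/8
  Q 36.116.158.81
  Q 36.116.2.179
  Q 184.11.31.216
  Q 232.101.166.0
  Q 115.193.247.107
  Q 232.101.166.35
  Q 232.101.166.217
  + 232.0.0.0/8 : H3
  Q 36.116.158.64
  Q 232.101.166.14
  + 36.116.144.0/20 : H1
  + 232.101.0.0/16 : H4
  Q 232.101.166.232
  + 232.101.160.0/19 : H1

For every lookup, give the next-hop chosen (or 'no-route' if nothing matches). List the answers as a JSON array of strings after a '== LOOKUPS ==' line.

Apply in order:
  add 232.101.166.217/32 -> H2 at depth 32
  add 36.116.158.64/27 -> H1 at depth 27
  - 36.116.158.64/27 clear@27
  - 232.101.166.217/32 clear@32
  add 232.101.0.0/16 -> H4 at depth 16
  - 232.101.0.0/16 clear@16
  add 232.101.166.0/24 -> H2 at depth 24
  Q 232.101.166.0: descend 111010000110010110100110 ; hops seen [H2] ; pick H2
  - 232.101.166.0/24 clear@24
  add 36.0.0.0/8 -> H2 at depth 8
  Q 36.0.1.133: descend 001001000 ; hops seen [H2] ; pick H2
  - 36.0.0.0/8 clear@8
  add 36.116.0.0/16 -> H4 at depth 16
  add 0.0.0.0/0 -> H2 at depth 0
  add 36.116.158.94/32 -> H1 at depth 32
  add 36.116.158.64/26 -> H3 at depth 26
  add 232.101.166.0/24 -> H1 at depth 24
  add 232.0.0.0/8 -> H4 at depth 8
  Q 136.188.189.135: descend 1 ; hops seen [H2] ; pick H2
  add 232.101.166.217/32 -> H0 at depth 32
  - 232.0.0.0/8 clear@8
  Q 36.116.158.81: descend 0010010001110100100111100101 ; hops seen [H2,H4,H3] ; pick H3
  Q 36.116.2.179: descend 0010010001110100 ; hops seen [H2,H4] ; pick H4
  Q 184.11.31.216: descend 1 ; hops seen [H2] ; pick H2
  Q 232.101.166.0: descend 111010000110010110100110 ; hops seen [H2,H1] ; pick H1
  Q 115.193.247.107: descend 0 ; hops seen [H2] ; pick H2
  Q 232.101.166.35: descend 111010000110010110100110 ; hops seen [H2,H1] ; pick H1
  Q 232.101.166.217: descend 11101000011001011010011011011001 ; hops seen [H2,H1,H0] ; pick H0
  add 232.0.0.0/8 -> H3 at depth 8
  Q 36.116.158.64: descend 001001000111010010011110010 ; hops seen [H2,H4,H3] ; pick H3
  Q 232.101.166.14: descend 111010000110010110100110 ; hops seen [H2,H3,H1] ; pick H1
  add 36.116.144.0/20 -> H1 at depth 20
  add 232.101.0.0/16 -> H4 at depth 16
  Q 232.101.166.232: descend 11101000011001011010011011 ; hops seen [H2,H3,H4,H1] ; pick H1
  add 232.101.160.0/19 -> H1 at depth 19

== LOOKUPS ==
["H2","H2","H2","H3","H4","H2","H1","H2","H1","H0","H3","H1","H1"]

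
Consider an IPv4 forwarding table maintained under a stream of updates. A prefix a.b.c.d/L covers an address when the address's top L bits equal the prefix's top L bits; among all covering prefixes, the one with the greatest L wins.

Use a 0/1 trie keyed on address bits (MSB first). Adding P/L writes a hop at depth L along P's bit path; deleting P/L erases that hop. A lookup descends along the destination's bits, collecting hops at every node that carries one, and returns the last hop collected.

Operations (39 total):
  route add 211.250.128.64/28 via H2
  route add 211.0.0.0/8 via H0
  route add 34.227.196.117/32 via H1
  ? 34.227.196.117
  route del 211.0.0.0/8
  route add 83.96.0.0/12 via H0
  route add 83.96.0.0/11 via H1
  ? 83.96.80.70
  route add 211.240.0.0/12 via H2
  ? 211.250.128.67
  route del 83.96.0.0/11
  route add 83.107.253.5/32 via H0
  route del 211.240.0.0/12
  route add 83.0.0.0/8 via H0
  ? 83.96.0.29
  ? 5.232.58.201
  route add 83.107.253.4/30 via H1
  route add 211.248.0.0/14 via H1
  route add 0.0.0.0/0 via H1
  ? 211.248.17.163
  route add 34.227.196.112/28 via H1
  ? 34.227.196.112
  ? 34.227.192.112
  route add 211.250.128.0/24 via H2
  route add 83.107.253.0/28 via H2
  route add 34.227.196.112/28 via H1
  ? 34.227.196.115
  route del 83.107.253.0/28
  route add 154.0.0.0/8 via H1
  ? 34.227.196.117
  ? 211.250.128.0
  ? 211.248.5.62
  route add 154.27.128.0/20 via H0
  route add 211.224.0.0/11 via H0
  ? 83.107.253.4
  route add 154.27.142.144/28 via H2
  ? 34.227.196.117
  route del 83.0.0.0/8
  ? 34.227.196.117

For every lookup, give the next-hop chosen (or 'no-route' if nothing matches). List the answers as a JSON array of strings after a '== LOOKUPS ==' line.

Trace:
  add 211.250.128.64/28 -> H2 at depth 28
  add 211.0.0.0/8 -> H0 at depth 8
  add 34.227.196.117/32 -> H1 at depth 32
  lookup 34.227.196.117: bits 00100010111000111100010001110101 walk d0:-→d1:-→d2:-→d3:-→d4:-→d5:-→d6:-→d7:-→d8:-→d9:-→d10:-→d11:-→d12:-→d13:-→d14:-→d15:-→d16:-→d17:-→d18:-→d19:-→d20:-→d21:-→d22:-→d23:-→d24:-→d25:-→d26:-→d27:-→d28:-→d29:-→d30:-→d31:-→d32:H1 -> H1
  - 211.0.0.0/8 clear@8
  add 83.96.0.0/12 -> H0 at depth 12
  add 83.96.0.0/11 -> H1 at depth 11
  lookup 83.96.80.70: bits 010100110110 walk d0:-→d1:-→d2:-→d3:-→d4:-→d5:-→d6:-→d7:-→d8:-→d9:-→d10:-→d11:H1→d12:H0 -> H0
  add 211.240.0.0/12 -> H2 at depth 12
  lookup 211.250.128.67: bits 1101001111111010100000000100 walk d0:-→d1:-→d2:-→d3:-→d4:-→d5:-→d6:-→d7:-→d8:-→d9:-→d10:-→d11:-→d12:H2→d13:-→d14:-→d15:-→d16:-→d17:-→d18:-→d19:-→d20:-→d21:-→d22:-→d23:-→d24:-→d25:-→d26:-→d27:-→d28:H2 -> H2
  - 83.96.0.0/11 clear@11
  add 83.107.253.5/32 -> H0 at depth 32
  - 211.240.0.0/12 clear@12
  add 83.0.0.0/8 -> H0 at depth 8
  lookup 83.96.0.29: bits 010100110110 walk d0:-→d1:-→d2:-→d3:-→d4:-→d5:-→d6:-→d7:-→d8:H0→d9:-→d10:-→d11:-→d12:H0 -> H0
  lookup 5.232.58.201: bits 00 walk d0:-→d1:-→d2:- -> no-route
  add 83.107.253.4/30 -> H1 at depth 30
  add 211.248.0.0/14 -> H1 at depth 14
  add 0.0.0.0/0 -> H1 at depth 0
  lookup 211.248.17.163: bits 11010011111110 walk d0:H1→d1:-→d2:-→d3:-→d4:-→d5:-→d6:-→d7:-→d8:-→d9:-→d10:-→d11:-→d12:-→d13:-→d14:H1 -> H1
  add 34.227.196.112/28 -> H1 at depth 28
  lookup 34.227.196.112: bits 00100010111000111100010001110 walk d0:H1→d1:-→d2:-→d3:-→d4:-→d5:-→d6:-→d7:-→d8:-→d9:-→d10:-→d11:-→d12:-→d13:-→d14:-→d15:-→d16:-→d17:-→d18:-→d19:-→d20:-→d21:-→d22:-→d23:-→d24:-→d25:-→d26:-→d27:-→d28:H1→d29:- -> H1
  lookup 34.227.192.112: bits 001000101110001111000 walk d0:H1→d1:-→d2:-→d3:-→d4:-→d5:-→d6:-→d7:-→d8:-→d9:-→d10:-→d11:-→d12:-→d13:-→d14:-→d15:-→d16:-→d17:-→d18:-→d19:-→d20:-→d21:- -> H1
  add 211.250.128.0/24 -> H2 at depth 24
  add 83.107.253.0/28 -> H2 at depth 28
  add 34.227.196.112/28 -> H1 at depth 28
  lookup 34.227.196.115: bits 00100010111000111100010001110 walk d0:H1→d1:-→d2:-→d3:-→d4:-→d5:-→d6:-→d7:-→d8:-→d9:-→d10:-→d11:-→d12:-→d13:-→d14:-→d15:-→d16:-→d17:-→d18:-→d19:-→d20:-→d21:-→d22:-→d23:-→d24:-→d25:-→d26:-→d27:-→d28:H1→d29:- -> H1
  - 83.107.253.0/28 clear@28
  add 154.0.0.0/8 -> H1 at depth 8
  lookup 34.227.196.117: bits 00100010111000111100010001110101 walk d0:H1→d1:-→d2:-→d3:-→d4:-→d5:-→d6:-→d7:-→d8:-→d9:-→d10:-→d11:-→d12:-→d13:-→d14:-→d15:-→d16:-→d17:-→d18:-→d19:-→d20:-→d21:-→d22:-→d23:-→d24:-→d25:-→d26:-→d27:-→d28:H1→d29:-→d30:-→d31:-→d32:H1 -> H1
  lookup 211.250.128.0: bits 1101001111111010100000000 walk d0:H1→d1:-→d2:-→d3:-→d4:-→d5:-→d6:-→d7:-→d8:-→d9:-→d10:-→d11:-→d12:-→d13:-→d14:H1→d15:-→d16:-→d17:-→d18:-→d19:-→d20:-→d21:-→d22:-→d23:-→d24:H2→d25:- -> H2
  lookup 211.248.5.62: bits 11010011111110 walk d0:H1→d1:-→d2:-→d3:-→d4:-→d5:-→d6:-→d7:-→d8:-→d9:-→d10:-→d11:-→d12:-→d13:-→d14:H1 -> H1
  add 154.27.128.0/20 -> H0 at depth 20
  add 211.224.0.0/11 -> H0 at depth 11
  lookup 83.107.253.4: bits 0101001101101011111111010000010 walk d0:H1→d1:-→d2:-→d3:-→d4:-→d5:-→d6:-→d7:-→d8:H0→d9:-→d10:-→d11:-→d12:H0→d13:-→d14:-→d15:-→d16:-→d17:-→d18:-→d19:-→d20:-→d21:-→d22:-→d23:-→d24:-→d25:-→d26:-→d27:-→d28:-→d29:-→d30:H1→d31:- -> H1
  add 154.27.142.144/28 -> H2 at depth 28
  lookup 34.227.196.117: bits 00100010111000111100010001110101 walk d0:H1→d1:-→d2:-→d3:-→d4:-→d5:-→d6:-→d7:-→d8:-→d9:-→d10:-→d11:-→d12:-→d13:-→d14:-→d15:-→d16:-→d17:-→d18:-→d19:-→d20:-→d21:-→d22:-→d23:-→d24:-→d25:-→d26:-→d27:-→d28:H1→d29:-→d30:-→d31:-→d32:H1 -> H1
  - 83.0.0.0/8 clear@8
  lookup 34.227.196.117: bits 00100010111000111100010001110101 walk d0:H1→d1:-→d2:-→d3:-→d4:-→d5:-→d6:-→d7:-→d8:-→d9:-→d10:-→d11:-→d12:-→d13:-→d14:-→d15:-→d16:-→d17:-→d18:-→d19:-→d20:-→d21:-→d22:-→d23:-→d24:-→d25:-→d26:-→d27:-→d28:H1→d29:-→d30:-→d31:-→d32:H1 -> H1

== LOOKUPS ==
["H1","H0","H2","H0","no-route","H1","H1","H1","H1","H1","H2","H1","H1","H1","H1"]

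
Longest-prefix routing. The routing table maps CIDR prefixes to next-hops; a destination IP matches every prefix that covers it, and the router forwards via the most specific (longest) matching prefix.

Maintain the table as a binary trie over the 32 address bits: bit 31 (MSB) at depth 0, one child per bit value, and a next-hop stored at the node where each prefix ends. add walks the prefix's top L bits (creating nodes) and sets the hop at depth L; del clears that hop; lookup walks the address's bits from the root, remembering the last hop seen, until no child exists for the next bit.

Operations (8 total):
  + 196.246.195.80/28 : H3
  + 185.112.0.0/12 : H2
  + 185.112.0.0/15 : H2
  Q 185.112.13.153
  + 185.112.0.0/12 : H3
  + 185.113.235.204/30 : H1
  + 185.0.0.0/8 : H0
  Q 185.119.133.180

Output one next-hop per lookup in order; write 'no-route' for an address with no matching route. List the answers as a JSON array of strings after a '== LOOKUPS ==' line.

Apply in order:
  add 196.246.195.80/28 -> H3 at depth 28
  add 185.112.0.0/12 -> H2 at depth 12
  add 185.112.0.0/15 -> H2 at depth 15
  lookup 185.112.13.153: bits 101110010111000 walk d0:-→d1:-→d2:-→d3:-→d4:-→d5:-→d6:-→d7:-→d8:-→d9:-→d10:-→d11:-→d12:H2→d13:-→d14:-→d15:H2 -> H2
  add 185.112.0.0/12 -> H3 at depth 12
  add 185.113.235.204/30 -> H1 at depth 30
  add 185.0.0.0/8 -> H0 at depth 8
  lookup 185.119.133.180: bits 1011100101110 walk d0:-→d1:-→d2:-→d3:-→d4:-→d5:-→d6:-→d7:-→d8:H0→d9:-→d10:-→d11:-→d12:H3→d13:- -> H3

== LOOKUPS ==
["H2","H3"]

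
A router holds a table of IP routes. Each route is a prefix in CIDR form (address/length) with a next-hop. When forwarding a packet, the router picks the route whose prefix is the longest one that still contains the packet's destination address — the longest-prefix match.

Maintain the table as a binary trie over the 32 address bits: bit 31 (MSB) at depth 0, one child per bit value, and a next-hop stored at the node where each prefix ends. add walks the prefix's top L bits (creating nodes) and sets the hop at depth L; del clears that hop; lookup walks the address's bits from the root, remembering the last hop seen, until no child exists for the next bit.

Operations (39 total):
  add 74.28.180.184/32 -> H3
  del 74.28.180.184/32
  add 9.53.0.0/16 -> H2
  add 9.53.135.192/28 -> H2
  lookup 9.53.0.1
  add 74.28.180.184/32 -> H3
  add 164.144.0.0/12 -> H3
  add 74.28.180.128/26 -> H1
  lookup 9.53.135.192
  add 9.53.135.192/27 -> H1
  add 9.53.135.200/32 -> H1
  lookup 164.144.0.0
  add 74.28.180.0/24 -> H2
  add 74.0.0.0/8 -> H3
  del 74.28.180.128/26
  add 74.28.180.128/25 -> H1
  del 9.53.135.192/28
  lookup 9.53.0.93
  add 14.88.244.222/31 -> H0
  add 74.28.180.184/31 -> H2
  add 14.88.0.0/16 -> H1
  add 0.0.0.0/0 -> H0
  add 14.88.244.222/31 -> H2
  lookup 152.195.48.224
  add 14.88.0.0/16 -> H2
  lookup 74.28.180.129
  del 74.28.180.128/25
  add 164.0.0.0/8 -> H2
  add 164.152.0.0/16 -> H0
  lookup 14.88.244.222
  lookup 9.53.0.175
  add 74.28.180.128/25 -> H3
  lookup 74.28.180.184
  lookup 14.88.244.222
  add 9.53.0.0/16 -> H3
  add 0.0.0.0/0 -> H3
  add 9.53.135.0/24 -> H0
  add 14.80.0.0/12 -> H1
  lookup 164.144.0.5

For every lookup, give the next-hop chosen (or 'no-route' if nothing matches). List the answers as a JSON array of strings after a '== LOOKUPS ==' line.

Apply in order:
  + 74.28.180.184/32 (H3) depth=32
  - 74.28.180.184/32 clear@32
  + 9.53.0.0/16 (H2) depth=16
  + 9.53.135.192/28 (H2) depth=28
  lookup 9.53.0.1: bits 0000100100110101 walk d0:-→d1:-→d2:-→d3:-→d4:-→d5:-→d6:-→d7:-→d8:-→d9:-→d10:-→d11:-→d12:-→d13:-→d14:-→d15:-→d16:H2 -> H2
  + 74.28.180.184/32 (H3) depth=32
  + 164.144.0.0/12 (H3) depth=12
  + 74.28.180.128/26 (H1) depth=26
  lookup 9.53.135.192: bits 0000100100110101100001111100 walk d0:-→d1:-→d2:-→d3:-→d4:-→d5:-→d6:-→d7:-→d8:-→d9:-→d10:-→d11:-→d12:-→d13:-→d14:-→d15:-→d16:H2→d17:-→d18:-→d19:-→d20:-→d21:-→d22:-→d23:-→d24:-→d25:-→d26:-→d27:-→d28:H2 -> H2
  + 9.53.135.192/27 (H1) depth=27
  + 9.53.135.200/32 (H1) depth=32
  lookup 164.144.0.0: bits 101001001001 walk d0:-→d1:-→d2:-→d3:-→d4:-→d5:-→d6:-→d7:-→d8:-→d9:-→d10:-→d11:-→d12:H3 -> H3
  + 74.28.180.0/24 (H2) depth=24
  + 74.0.0.0/8 (H3) depth=8
  - 74.28.180.128/26 clear@26
  + 74.28.180.128/25 (H1) depth=25
  - 9.53.135.192/28 clear@28
  lookup 9.53.0.93: bits 0000100100110101 walk d0:-→d1:-→d2:-→d3:-→d4:-→d5:-→d6:-→d7:-→d8:-→d9:-→d10:-→d11:-→d12:-→d13:-→d14:-→d15:-→d16:H2 -> H2
  + 14.88.244.222/31 (H0) depth=31
  + 74.28.180.184/31 (H2) depth=31
  + 14.88.0.0/16 (H1) depth=16
  + 0.0.0.0/0 (H0) depth=0
  + 14.88.244.222/31 (H2) depth=31
  lookup 152.195.48.224: bits 10 walk d0:H0→d1:-→d2:- -> H0
  + 14.88.0.0/16 (H2) depth=16
  lookup 74.28.180.129: bits 01001010000111001011010010 walk d0:H0→d1:-→d2:-→d3:-→d4:-→d5:-→d6:-→d7:-→d8:H3→d9:-→d10:-→d11:-→d12:-→d13:-→d14:-→d15:-→d16:-→d17:-→d18:-→d19:-→d20:-→d21:-→d22:-→d23:-→d24:H2→d25:H1→d26:- -> H1
  - 74.28.180.128/25 clear@25
  + 164.0.0.0/8 (H2) depth=8
  + 164.152.0.0/16 (H0) depth=16
  lookup 14.88.244.222: bits 0000111001011000111101001101111 walk d0:H0→d1:-→d2:-→d3:-→d4:-→d5:-→d6:-→d7:-→d8:-→d9:-→d10:-→d11:-→d12:-→d13:-→d14:-→d15:-→d16:H2→d17:-→d18:-→d19:-→d20:-→d21:-→d22:-→d23:-→d24:-→d25:-→d26:-→d27:-→d28:-→d29:-→d30:-→d31:H2 -> H2
  lookup 9.53.0.175: bits 0000100100110101 walk d0:H0→d1:-→d2:-→d3:-→d4:-→d5:-→d6:-→d7:-→d8:-→d9:-→d10:-→d11:-→d12:-→d13:-→d14:-→d15:-→d16:H2 -> H2
  + 74.28.180.128/25 (H3) depth=25
  lookup 74.28.180.184: bits 01001010000111001011010010111000 walk d0:H0→d1:-→d2:-→d3:-→d4:-→d5:-→d6:-→d7:-→d8:H3→d9:-→d10:-→d11:-→d12:-→d13:-→d14:-→d15:-→d16:-→d17:-→d18:-→d19:-→d20:-→d21:-→d22:-→d23:-→d24:H2→d25:H3→d26:-→d27:-→d28:-→d29:-→d30:-→d31:H2→d32:H3 -> H3
  lookup 14.88.244.222: bits 0000111001011000111101001101111 walk d0:H0→d1:-→d2:-→d3:-→d4:-→d5:-→d6:-→d7:-→d8:-→d9:-→d10:-→d11:-→d12:-→d13:-→d14:-→d15:-→d16:H2→d17:-→d18:-→d19:-→d20:-→d21:-→d22:-→d23:-→d24:-→d25:-→d26:-→d27:-→d28:-→d29:-→d30:-→d31:H2 -> H2
  + 9.53.0.0/16 (H3) depth=16
  + 0.0.0.0/0 (H3) depth=0
  + 9.53.135.0/24 (H0) depth=24
  + 14.80.0.0/12 (H1) depth=12
  lookup 164.144.0.5: bits 101001001001 walk d0:H3→d1:-→d2:-→d3:-→d4:-→d5:-→d6:-→d7:-→d8:H2→d9:-→d10:-→d11:-→d12:H3 -> H3

== LOOKUPS ==
["H2","H2","H3","H2","H0","H1","H2","H2","H3","H2","H3"]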